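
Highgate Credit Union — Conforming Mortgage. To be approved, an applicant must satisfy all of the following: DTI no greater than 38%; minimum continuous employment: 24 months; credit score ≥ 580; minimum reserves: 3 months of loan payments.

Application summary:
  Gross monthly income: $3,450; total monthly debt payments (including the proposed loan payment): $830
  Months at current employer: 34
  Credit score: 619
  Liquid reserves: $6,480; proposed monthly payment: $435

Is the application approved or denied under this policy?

Debt-to-income = 830/3,450 = 24.1% — meets 38% limit
Employment 34 ≥ 24 months
Credit score 619 ≥ 580 (meets)
Liquid reserves cover 6,480/435 = 14.9 months — ≥ 3 required
All criteria satisfied.

Approved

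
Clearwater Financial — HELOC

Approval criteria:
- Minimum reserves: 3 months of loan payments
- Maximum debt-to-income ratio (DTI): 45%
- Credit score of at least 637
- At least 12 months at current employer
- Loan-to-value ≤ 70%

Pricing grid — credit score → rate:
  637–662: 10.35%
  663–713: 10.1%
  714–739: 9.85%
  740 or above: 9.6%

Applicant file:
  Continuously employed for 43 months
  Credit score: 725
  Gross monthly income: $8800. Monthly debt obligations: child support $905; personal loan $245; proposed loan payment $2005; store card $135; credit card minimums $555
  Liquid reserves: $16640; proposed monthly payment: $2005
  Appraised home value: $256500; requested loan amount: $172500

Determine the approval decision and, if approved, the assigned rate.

Credit score 725 ≥ 637 (meets minimum)
Employment 43 ≥ 12 months
Total monthly debts = (905 + 245 + 2,005 + 135 + 555) = 3,845. DTI = 3,845/8,800 = 43.7% ≤ 45%
LTV = 172,500/256,500 = 67.3% ≤ 70%
Liquid reserves cover 16,640/2,005 = 8.3 months — ≥ 3 required
All requirements met. Score 725 falls in the 714–739 tier → 9.85%.

Approved at 9.85%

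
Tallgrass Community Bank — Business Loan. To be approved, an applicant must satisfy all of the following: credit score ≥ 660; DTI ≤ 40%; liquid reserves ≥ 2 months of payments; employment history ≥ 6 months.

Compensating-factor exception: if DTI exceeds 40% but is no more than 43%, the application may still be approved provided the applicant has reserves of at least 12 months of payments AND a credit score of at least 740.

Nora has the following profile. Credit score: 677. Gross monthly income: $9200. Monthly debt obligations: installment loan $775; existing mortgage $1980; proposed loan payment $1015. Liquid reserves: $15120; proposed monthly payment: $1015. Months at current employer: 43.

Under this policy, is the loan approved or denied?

Denied

Credit score 677 ≥ 660 (meets base)
Total debts = (775 + 1,980 + 1,015) = 3,770. DTI = 3,770/9,200 = 41% > 40% — standard DTI limit exceeded.
Liquid reserves cover 15,120/1,015 = 14.9 months — ≥ 2 required
Employment 43 ≥ 6 months
DTI 41% is within the 40%–43% exception band; checking compensating factors.
Override check — reserves: 14.9 mo (ok); score: 677 (below 740).
Compensating-factor requirement not fully met.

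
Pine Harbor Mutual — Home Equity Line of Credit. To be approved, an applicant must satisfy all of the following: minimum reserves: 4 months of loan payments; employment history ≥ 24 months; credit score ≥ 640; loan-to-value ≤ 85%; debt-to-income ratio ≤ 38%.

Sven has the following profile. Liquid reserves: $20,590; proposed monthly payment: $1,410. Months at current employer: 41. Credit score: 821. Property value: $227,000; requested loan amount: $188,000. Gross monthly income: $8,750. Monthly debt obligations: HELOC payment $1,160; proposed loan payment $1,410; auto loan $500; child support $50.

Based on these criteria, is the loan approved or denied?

Approved

Reserves: 20,590 ÷ 1,410 = 14.6 months (meets 4-month minimum)
Employment 41 ≥ 24 months
Credit score 821 ≥ 640 (meets)
Loan-to-value = 188,000/227,000 = 82.8% — pass (85% max)
Total monthly debts = (1,160 + 1,410 + 500 + 50) = 3,120. DTI = 3,120/8,750 = 35.7% ≤ 38%
All criteria satisfied.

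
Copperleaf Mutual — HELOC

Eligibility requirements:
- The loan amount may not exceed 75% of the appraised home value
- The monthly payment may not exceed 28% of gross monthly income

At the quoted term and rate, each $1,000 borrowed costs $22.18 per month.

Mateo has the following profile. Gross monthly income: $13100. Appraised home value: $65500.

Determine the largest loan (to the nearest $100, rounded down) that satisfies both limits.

$49,100

Payment cap: 28% × $13,100 = $3,668/month.
At $22.18 per $1,000, that supports 3,668/22.18 × 1,000 ≈ $165,374 → $165,300.
LTV cap: 75% × $65,500 = $49,125 → $49,100.
Binding constraint: loan-to-value.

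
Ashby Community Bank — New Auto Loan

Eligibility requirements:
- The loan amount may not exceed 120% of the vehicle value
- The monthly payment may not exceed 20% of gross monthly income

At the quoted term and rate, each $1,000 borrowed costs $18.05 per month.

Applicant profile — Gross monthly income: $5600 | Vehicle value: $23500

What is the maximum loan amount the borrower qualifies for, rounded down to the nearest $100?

Payment cap: 20% × $5,600 = $1,120/month.
At $18.05 per $1,000, that supports 1,120/18.05 × 1,000 ≈ $62,049 → $62,000.
LTV cap: 120% × $23,500 = $28,200 → $28,200.
Binding constraint: loan-to-value.

$28,200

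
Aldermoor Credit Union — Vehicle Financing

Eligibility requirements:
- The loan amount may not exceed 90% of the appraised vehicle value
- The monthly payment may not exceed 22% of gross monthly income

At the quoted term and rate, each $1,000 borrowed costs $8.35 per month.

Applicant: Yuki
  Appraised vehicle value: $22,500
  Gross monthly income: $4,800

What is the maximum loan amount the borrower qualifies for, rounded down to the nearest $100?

Payment cap: 22% × $4,800 = $1,056/month.
At $8.35 per $1,000, that supports 1,056/8.35 × 1,000 ≈ $126,467 → $126,400.
LTV cap: 90% × $22,500 = $20,250 → $20,200.
Binding constraint: loan-to-value.

$20,200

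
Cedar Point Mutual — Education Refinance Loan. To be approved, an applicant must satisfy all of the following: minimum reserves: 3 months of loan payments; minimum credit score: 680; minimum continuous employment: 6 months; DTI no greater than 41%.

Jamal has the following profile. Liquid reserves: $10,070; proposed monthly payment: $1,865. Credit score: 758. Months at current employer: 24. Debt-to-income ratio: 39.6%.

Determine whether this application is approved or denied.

Approved

Reserves = 10,070/1,865 = 5.4 months ≥ 3
Credit score 758 ≥ 680 (meets)
Employment 24 ≥ 6 months
DTI 39.6% is within the 41% limit
All criteria satisfied.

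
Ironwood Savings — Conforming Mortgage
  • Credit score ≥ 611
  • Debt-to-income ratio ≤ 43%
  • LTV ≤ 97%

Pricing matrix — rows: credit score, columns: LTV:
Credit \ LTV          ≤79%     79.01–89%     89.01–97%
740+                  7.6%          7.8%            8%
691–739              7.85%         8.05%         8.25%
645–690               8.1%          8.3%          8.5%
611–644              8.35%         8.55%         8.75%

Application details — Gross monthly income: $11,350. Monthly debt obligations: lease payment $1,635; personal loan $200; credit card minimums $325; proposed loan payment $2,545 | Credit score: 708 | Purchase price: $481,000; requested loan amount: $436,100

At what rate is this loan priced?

8.25%

Credit score 708 ≥ 611; Total monthly debts = (1,635 + 200 + 325 + 2,545) = 4,705. Debt-to-income = 4,705/11,350 = 41.5% — meets 43% limit
LTV = 436,100/481,000 = 90.7% ≤ 97%
Score 708 is in the 691–739 band; LTV 90.7% is in the 89.01–97% band → 8.25%.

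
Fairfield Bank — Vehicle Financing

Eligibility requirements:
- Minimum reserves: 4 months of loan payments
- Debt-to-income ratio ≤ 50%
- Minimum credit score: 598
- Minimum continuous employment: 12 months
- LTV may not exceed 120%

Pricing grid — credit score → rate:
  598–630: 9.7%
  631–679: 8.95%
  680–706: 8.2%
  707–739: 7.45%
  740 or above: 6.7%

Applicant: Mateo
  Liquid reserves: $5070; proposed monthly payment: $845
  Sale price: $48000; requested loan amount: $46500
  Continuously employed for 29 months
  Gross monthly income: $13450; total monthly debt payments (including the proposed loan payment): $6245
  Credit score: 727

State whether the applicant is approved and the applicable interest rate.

Credit score 727 ≥ 598 (meets minimum)
Debt-to-income = 6,245/13,450 = 46.4% — meets 50% limit
Employment 29 ≥ 12 months
LTV = 46,500/48,000 = 96.9% ≤ 120%
Reserves = 5,070/845 = 6.0 months ≥ 4
All requirements met. Score 727 falls in the 707–739 tier → 7.45%.

Approved at 7.45%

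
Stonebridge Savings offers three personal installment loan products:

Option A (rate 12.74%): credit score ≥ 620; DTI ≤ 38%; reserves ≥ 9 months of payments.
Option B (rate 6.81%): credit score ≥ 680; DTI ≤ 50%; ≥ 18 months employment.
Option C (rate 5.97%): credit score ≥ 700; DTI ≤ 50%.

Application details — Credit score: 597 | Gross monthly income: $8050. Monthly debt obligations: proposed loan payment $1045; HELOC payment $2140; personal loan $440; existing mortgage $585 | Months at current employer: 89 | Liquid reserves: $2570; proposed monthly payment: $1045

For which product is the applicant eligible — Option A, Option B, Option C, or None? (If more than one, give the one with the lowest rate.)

None

Total debts = (1,045 + 2,140 + 440 + 585) = 4,210; DTI = 4,210/8,050 = 52.3%.
Reserves = 2,570/1,045 = 2.5 months.
Option A: score 597 < 620; DTI 52.3% > 38%; reserves 2.5 < 9 mo → does not qualify.
Option B: score 597 < 680; DTI 52.3% > 50%; employment 89 ≥ 18 mo → does not qualify.
Option C: score 597 < 700; DTI 52.3% > 50% → does not qualify.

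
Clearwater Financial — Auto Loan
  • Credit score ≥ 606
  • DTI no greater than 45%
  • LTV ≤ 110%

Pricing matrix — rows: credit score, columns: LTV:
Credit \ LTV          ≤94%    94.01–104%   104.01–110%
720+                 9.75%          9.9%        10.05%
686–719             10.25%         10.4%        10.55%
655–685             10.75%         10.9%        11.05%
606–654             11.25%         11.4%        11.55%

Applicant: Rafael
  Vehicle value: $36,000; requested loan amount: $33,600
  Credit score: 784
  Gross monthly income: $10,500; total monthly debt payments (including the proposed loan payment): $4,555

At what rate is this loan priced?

9.75%

Credit score 784 ≥ 606; DTI = 4,555/10,500 = 43.4% ≤ 45%
LTV = 33,600/36,000 = 93.3% ≤ 110%
Row: 784 falls in 720+. Column: 93.3% falls in ≤94%. Rate = 9.75%.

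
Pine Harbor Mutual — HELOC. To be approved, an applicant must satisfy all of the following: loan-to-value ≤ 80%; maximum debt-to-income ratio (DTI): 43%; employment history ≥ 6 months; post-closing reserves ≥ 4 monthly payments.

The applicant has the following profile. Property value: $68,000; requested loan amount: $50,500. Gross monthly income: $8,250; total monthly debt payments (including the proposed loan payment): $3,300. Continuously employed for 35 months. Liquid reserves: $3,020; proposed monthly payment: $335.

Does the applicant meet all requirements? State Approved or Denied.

LTV: 50,500 ÷ 68,000 = 74.3%, within 80% cap
Debt-to-income = 3,300/8,250 = 40% — meets 43% limit
Employment 35 ≥ 6 months
Reserves = 3,020/335 = 9.0 months ≥ 4
All criteria satisfied.

Approved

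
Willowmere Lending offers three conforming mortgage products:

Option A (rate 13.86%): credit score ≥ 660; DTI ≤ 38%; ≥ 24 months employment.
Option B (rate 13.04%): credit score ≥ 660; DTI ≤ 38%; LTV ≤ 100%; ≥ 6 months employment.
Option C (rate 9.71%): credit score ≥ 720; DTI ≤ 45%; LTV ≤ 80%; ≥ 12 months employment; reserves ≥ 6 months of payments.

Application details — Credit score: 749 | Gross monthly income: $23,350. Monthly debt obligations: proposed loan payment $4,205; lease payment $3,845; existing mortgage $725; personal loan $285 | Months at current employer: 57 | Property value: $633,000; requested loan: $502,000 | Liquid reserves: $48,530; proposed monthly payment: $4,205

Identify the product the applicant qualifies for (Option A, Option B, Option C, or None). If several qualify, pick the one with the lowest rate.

Option C

Total debts = (4,205 + 3,845 + 725 + 285) = 9,060; DTI = 9,060/23,350 = 38.8%.
LTV = 502,000/633,000 = 79.3%.
Reserves = 48,530/4,205 = 11.5 months.
Option A: score 749 ≥ 660; DTI 38.8% > 38%; employment 57 ≥ 24 mo → does not qualify.
Option B: score 749 ≥ 660; DTI 38.8% > 38%; LTV 79.3% ≤ 100%; employment 57 ≥ 6 mo → does not qualify.
Option C: score 749 ≥ 720; DTI 38.8% ≤ 45%; LTV 79.3% ≤ 80%; employment 57 ≥ 12 mo; reserves 11.5 ≥ 6 mo → qualifies.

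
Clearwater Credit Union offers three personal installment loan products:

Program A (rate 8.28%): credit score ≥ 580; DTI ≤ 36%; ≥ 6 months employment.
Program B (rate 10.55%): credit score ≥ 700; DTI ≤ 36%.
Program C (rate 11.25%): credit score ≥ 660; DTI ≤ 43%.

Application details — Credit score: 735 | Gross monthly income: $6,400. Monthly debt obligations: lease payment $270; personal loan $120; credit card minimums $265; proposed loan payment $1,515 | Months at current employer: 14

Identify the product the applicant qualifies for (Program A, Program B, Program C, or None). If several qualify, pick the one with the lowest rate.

Total debts = (270 + 120 + 265 + 1,515) = 2,170; DTI = 2,170/6,400 = 33.9%.
Program A: score 735 ≥ 580; DTI 33.9% ≤ 36%; employment 14 ≥ 6 mo → qualifies.
Program B: score 735 ≥ 700; DTI 33.9% ≤ 36% → qualifies.
Program C: score 735 ≥ 660; DTI 33.9% ≤ 43% → qualifies.
Qualifying: Program A, Program B, Program C. Lowest rate is 8.28% → Program A.

Program A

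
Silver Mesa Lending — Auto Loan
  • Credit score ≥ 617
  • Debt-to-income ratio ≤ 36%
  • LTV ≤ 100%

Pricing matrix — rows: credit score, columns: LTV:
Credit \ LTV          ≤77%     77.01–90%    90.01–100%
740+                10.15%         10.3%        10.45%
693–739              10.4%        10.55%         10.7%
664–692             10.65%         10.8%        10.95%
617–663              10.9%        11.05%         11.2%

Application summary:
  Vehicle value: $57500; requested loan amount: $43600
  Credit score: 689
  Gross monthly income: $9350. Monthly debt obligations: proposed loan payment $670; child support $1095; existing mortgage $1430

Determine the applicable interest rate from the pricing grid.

10.65%

Credit score 689 ≥ 617; Total monthly debts = (670 + 1,095 + 1,430) = 3,195. DTI: 3,195 ÷ 9,350 = 34.2%, within the 36% cap
Loan-to-value = 43,600/57,500 = 75.8% — pass (100% max)
Score 689 is in the 664–692 band; LTV 75.8% is in the ≤77% band → 10.65%.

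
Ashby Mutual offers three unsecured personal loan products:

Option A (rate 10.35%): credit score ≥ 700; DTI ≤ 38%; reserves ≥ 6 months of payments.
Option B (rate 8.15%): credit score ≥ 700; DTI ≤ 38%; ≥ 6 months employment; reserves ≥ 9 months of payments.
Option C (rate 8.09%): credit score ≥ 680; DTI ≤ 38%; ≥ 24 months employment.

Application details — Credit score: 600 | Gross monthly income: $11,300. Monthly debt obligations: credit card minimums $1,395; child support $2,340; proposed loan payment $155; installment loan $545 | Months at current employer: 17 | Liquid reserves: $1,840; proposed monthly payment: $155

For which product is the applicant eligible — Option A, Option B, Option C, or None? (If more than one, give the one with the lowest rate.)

None

Total debts = (1,395 + 2,340 + 155 + 545) = 4,435; DTI = 4,435/11,300 = 39.2%.
Reserves = 1,840/155 = 11.9 months.
Option A: score 600 < 700; DTI 39.2% > 38%; reserves 11.9 ≥ 6 mo → does not qualify.
Option B: score 600 < 700; DTI 39.2% > 38%; employment 17 ≥ 6 mo; reserves 11.9 ≥ 9 mo → does not qualify.
Option C: score 600 < 680; DTI 39.2% > 38%; employment 17 < 24 mo → does not qualify.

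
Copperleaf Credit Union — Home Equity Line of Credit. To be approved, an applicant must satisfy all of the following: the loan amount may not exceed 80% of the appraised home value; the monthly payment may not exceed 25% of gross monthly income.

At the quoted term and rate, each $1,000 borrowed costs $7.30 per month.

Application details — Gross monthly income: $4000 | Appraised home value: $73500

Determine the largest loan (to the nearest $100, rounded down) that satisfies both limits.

Payment cap: 25% × $4,000 = $1,000/month.
At $7.30 per $1,000, that supports 1,000/7.30 × 1,000 ≈ $136,986 → $136,900.
LTV cap: 80% × $73,500 = $58,800 → $58,800.
Binding constraint: loan-to-value.

$58,800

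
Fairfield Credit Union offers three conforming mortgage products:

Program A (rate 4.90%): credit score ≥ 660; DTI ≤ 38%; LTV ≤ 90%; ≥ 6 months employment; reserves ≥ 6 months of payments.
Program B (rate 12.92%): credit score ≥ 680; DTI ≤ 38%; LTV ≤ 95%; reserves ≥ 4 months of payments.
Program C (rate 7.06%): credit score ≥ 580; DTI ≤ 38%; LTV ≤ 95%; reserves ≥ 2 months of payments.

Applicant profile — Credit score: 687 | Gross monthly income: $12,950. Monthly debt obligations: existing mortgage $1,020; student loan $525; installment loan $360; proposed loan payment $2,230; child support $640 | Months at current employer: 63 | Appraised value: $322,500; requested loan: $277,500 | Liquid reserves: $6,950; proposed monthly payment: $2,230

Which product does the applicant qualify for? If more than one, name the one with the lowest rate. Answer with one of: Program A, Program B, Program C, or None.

Program C

Total debts = (1,020 + 525 + 360 + 2,230 + 640) = 4,775; DTI = 4,775/12,950 = 36.9%.
LTV = 277,500/322,500 = 86%.
Reserves = 6,950/2,230 = 3.1 months.
Program A: score 687 ≥ 660; DTI 36.9% ≤ 38%; LTV 86% ≤ 90%; employment 63 ≥ 6 mo; reserves 3.1 < 6 mo → does not qualify.
Program B: score 687 ≥ 680; DTI 36.9% ≤ 38%; LTV 86% ≤ 95%; reserves 3.1 < 4 mo → does not qualify.
Program C: score 687 ≥ 580; DTI 36.9% ≤ 38%; LTV 86% ≤ 95%; reserves 3.1 ≥ 2 mo → qualifies.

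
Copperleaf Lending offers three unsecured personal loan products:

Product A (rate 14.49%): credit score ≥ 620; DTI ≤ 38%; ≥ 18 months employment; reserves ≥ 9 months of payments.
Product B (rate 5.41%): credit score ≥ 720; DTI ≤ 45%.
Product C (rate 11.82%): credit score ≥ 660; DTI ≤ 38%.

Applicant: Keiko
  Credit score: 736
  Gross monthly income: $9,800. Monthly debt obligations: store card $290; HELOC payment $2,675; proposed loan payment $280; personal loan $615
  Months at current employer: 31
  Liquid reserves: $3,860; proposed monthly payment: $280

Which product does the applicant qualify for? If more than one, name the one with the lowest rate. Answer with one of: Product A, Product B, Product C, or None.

Product B

Total debts = (290 + 2,675 + 280 + 615) = 3,860; DTI = 3,860/9,800 = 39.4%.
Reserves = 3,860/280 = 13.8 months.
Product A: score 736 ≥ 620; DTI 39.4% > 38%; employment 31 ≥ 18 mo; reserves 13.8 ≥ 9 mo → does not qualify.
Product B: score 736 ≥ 720; DTI 39.4% ≤ 45% → qualifies.
Product C: score 736 ≥ 660; DTI 39.4% > 38% → does not qualify.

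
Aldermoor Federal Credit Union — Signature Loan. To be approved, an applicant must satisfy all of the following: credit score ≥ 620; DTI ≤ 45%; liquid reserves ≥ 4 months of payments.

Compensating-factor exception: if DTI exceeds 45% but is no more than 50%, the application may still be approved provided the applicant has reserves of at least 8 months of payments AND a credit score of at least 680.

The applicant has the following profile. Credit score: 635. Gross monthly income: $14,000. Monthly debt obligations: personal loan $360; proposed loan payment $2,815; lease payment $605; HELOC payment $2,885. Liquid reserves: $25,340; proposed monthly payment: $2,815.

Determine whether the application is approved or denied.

Denied

Credit score 635 ≥ 620 (meets base)
Total debts = (360 + 2,815 + 605 + 2,885) = 6,665. DTI: 6,665 ÷ 14,000 = 47.6%, over the 45% base limit.
Liquid reserves cover 25,340/2,815 = 9.0 months — ≥ 4 required
47.6% falls in the override range (45%–50%), so the compensating-factor test applies.
Reserves 9.0 ≥ 8 months; credit score 635 < 680.
Compensating-factor requirement not fully met.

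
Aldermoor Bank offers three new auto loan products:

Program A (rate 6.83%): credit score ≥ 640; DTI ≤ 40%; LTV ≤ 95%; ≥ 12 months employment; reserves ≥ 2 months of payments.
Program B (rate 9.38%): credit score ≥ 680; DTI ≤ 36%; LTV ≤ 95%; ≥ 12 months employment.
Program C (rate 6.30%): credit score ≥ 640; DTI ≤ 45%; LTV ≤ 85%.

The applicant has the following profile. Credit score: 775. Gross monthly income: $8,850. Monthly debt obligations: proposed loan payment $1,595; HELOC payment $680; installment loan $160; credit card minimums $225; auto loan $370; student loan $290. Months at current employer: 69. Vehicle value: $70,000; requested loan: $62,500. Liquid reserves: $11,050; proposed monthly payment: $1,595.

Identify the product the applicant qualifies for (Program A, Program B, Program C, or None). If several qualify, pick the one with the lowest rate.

Program A

Total debts = (1,595 + 680 + 160 + 225 + 370 + 290) = 3,320; DTI = 3,320/8,850 = 37.5%.
LTV = 62,500/70,000 = 89.3%.
Reserves = 11,050/1,595 = 6.9 months.
Program A: score 775 ≥ 640; DTI 37.5% ≤ 40%; LTV 89.3% ≤ 95%; employment 69 ≥ 12 mo; reserves 6.9 ≥ 2 mo → qualifies.
Program B: score 775 ≥ 680; DTI 37.5% > 36%; LTV 89.3% ≤ 95%; employment 69 ≥ 12 mo → does not qualify.
Program C: score 775 ≥ 640; DTI 37.5% ≤ 45%; LTV 89.3% > 85% → does not qualify.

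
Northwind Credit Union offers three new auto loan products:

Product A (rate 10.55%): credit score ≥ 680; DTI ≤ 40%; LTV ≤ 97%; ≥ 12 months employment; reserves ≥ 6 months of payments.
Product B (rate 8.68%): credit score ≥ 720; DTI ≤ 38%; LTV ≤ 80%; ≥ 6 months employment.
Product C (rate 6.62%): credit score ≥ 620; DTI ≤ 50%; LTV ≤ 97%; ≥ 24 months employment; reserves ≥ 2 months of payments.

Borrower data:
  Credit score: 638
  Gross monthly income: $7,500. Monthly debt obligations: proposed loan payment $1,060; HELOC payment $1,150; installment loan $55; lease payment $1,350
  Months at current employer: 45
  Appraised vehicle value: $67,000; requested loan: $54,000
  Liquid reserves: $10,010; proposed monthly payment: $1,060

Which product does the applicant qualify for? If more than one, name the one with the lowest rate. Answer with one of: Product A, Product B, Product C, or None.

Total debts = (1,060 + 1,150 + 55 + 1,350) = 3,615; DTI = 3,615/7,500 = 48.2%.
LTV = 54,000/67,000 = 80.6%.
Reserves = 10,010/1,060 = 9.4 months.
Product A: score 638 < 680; DTI 48.2% > 40%; LTV 80.6% ≤ 97%; employment 45 ≥ 12 mo; reserves 9.4 ≥ 6 mo → does not qualify.
Product B: score 638 < 720; DTI 48.2% > 38%; LTV 80.6% > 80%; employment 45 ≥ 6 mo → does not qualify.
Product C: score 638 ≥ 620; DTI 48.2% ≤ 50%; LTV 80.6% ≤ 97%; employment 45 ≥ 24 mo; reserves 9.4 ≥ 2 mo → qualifies.

Product C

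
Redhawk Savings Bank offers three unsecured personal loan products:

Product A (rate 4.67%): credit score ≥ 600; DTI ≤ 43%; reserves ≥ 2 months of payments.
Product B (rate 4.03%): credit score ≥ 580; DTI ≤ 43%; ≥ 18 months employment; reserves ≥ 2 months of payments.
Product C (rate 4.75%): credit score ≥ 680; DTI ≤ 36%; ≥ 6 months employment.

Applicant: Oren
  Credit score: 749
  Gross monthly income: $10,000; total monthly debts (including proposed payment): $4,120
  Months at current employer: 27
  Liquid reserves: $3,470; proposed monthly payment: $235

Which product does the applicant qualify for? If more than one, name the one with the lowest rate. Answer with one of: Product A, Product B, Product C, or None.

Product B

DTI = 4,120/10,000 = 41.2%.
Reserves = 3,470/235 = 14.8 months.
Product A: score 749 ≥ 600; DTI 41.2% ≤ 43%; reserves 14.8 ≥ 2 mo → qualifies.
Product B: score 749 ≥ 580; DTI 41.2% ≤ 43%; employment 27 ≥ 18 mo; reserves 14.8 ≥ 2 mo → qualifies.
Product C: score 749 ≥ 680; DTI 41.2% > 36%; employment 27 ≥ 6 mo → does not qualify.
Qualifying: Product A, Product B. Lowest rate is 4.03% → Product B.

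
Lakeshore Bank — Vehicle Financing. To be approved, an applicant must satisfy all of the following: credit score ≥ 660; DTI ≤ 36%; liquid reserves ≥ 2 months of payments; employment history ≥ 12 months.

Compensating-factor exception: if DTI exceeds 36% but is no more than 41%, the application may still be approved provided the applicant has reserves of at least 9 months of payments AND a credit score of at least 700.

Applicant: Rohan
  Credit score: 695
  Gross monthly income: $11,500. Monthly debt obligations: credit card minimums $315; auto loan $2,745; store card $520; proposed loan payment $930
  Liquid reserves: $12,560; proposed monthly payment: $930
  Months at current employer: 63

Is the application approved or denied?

Denied

Credit score 695 ≥ 660 (meets base)
Total debts = (315 + 2,745 + 520 + 930) = 4,510. DTI: 4,510 ÷ 11,500 = 39.2%, over the 36% base limit.
Reserves: 12,560 ÷ 930 = 13.5 months (meets 2-month minimum)
Employment 63 ≥ 12 months
39.2% falls in the override range (36%–41%), so the compensating-factor test applies.
Reserves 13.5 ≥ 9 months; credit score 695 < 700.
Compensating-factor requirement not fully met.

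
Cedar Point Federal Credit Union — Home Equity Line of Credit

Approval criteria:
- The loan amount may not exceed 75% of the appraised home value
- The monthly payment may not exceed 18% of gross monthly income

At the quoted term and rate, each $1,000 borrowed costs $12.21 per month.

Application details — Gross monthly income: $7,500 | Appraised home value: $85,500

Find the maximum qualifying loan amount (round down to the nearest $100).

$64,100

Payment cap: 18% × $7,500 = $1,350/month.
At $12.21 per $1,000, that supports 1,350/12.21 × 1,000 ≈ $110,565 → $110,500.
LTV cap: 75% × $85,500 = $64,125 → $64,100.
Binding constraint: loan-to-value.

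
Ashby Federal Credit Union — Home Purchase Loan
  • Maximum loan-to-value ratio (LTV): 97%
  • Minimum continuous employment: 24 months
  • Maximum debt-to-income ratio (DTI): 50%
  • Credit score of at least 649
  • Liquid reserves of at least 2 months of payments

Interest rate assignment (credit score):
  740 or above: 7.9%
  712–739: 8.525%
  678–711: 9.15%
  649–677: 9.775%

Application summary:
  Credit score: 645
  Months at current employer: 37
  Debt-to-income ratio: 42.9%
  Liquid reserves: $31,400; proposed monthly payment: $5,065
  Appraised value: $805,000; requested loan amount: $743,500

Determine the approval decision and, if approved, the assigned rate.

Denied

Credit score 645 < 649 (below minimum)
LTV: 743,500 ÷ 805,000 = 92.4%, within 97% cap
DTI 42.9% is within the 50% limit
Employment 37 ≥ 24 months
Reserves: 31,400 ÷ 5,065 = 6.2 months (meets 2-month minimum)
Not all requirements met → denied.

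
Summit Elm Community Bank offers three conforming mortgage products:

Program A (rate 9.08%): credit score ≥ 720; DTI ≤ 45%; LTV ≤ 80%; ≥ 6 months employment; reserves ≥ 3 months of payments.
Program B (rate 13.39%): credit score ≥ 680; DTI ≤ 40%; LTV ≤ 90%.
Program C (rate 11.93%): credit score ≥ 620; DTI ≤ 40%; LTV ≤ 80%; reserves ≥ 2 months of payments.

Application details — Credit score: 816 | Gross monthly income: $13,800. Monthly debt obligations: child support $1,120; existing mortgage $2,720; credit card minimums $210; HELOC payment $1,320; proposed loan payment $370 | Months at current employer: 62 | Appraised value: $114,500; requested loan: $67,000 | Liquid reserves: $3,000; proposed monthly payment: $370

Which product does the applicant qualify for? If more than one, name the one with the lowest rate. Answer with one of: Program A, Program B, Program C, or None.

Total debts = (1,120 + 2,720 + 210 + 1,320 + 370) = 5,740; DTI = 5,740/13,800 = 41.6%.
LTV = 67,000/114,500 = 58.5%.
Reserves = 3,000/370 = 8.1 months.
Program A: score 816 ≥ 720; DTI 41.6% ≤ 45%; LTV 58.5% ≤ 80%; employment 62 ≥ 6 mo; reserves 8.1 ≥ 3 mo → qualifies.
Program B: score 816 ≥ 680; DTI 41.6% > 40%; LTV 58.5% ≤ 90% → does not qualify.
Program C: score 816 ≥ 620; DTI 41.6% > 40%; LTV 58.5% ≤ 80%; reserves 8.1 ≥ 2 mo → does not qualify.

Program A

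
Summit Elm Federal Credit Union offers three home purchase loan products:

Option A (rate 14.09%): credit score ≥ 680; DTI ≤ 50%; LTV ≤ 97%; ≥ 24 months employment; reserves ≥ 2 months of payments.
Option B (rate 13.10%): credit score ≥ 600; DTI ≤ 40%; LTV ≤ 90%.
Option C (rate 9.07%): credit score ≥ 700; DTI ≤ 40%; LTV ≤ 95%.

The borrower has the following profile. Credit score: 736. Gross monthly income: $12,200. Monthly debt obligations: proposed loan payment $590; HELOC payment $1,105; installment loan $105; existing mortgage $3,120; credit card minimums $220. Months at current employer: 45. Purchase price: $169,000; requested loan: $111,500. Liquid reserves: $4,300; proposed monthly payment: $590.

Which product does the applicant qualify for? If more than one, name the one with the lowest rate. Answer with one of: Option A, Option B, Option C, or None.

Option A

Total debts = (590 + 1,105 + 105 + 3,120 + 220) = 5,140; DTI = 5,140/12,200 = 42.1%.
LTV = 111,500/169,000 = 66%.
Reserves = 4,300/590 = 7.3 months.
Option A: score 736 ≥ 680; DTI 42.1% ≤ 50%; LTV 66% ≤ 97%; employment 45 ≥ 24 mo; reserves 7.3 ≥ 2 mo → qualifies.
Option B: score 736 ≥ 600; DTI 42.1% > 40%; LTV 66% ≤ 90% → does not qualify.
Option C: score 736 ≥ 700; DTI 42.1% > 40%; LTV 66% ≤ 95% → does not qualify.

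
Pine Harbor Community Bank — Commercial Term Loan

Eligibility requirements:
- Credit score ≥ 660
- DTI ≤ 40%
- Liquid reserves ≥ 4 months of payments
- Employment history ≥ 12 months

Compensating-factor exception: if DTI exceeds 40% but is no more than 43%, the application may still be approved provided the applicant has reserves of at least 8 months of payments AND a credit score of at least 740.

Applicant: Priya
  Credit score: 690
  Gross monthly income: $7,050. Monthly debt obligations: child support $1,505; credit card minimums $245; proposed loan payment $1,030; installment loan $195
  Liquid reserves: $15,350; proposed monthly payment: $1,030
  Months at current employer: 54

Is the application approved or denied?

Credit score 690 ≥ 660 (meets base)
Total debts = (1,505 + 245 + 1,030 + 195) = 2,975. DTI = 2,975/7,050 = 42.2% > 40% — standard DTI limit exceeded.
Liquid reserves cover 15,350/1,030 = 14.9 months — ≥ 4 required
Employment 54 ≥ 12 months
42.2% falls in the override range (40%–43%), so the compensating-factor test applies.
Reserves 14.9 ≥ 8 months; credit score 690 < 740.
Compensating-factor requirement not fully met.

Denied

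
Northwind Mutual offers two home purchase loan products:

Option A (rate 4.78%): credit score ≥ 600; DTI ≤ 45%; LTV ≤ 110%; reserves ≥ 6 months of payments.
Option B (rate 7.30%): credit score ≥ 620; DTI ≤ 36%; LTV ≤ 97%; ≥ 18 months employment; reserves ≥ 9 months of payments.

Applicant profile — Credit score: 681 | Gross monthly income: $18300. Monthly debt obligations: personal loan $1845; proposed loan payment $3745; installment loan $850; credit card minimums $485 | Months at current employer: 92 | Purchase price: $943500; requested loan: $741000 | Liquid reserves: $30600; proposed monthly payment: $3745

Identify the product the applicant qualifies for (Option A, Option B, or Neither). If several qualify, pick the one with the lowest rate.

Total debts = (1,845 + 3,745 + 850 + 485) = 6,925; DTI = 6,925/18,300 = 37.8%.
LTV = 741,000/943,500 = 78.5%.
Reserves = 30,600/3,745 = 8.2 months.
Option A: score 681 ≥ 600; DTI 37.8% ≤ 45%; LTV 78.5% ≤ 110%; reserves 8.2 ≥ 6 mo → qualifies.
Option B: score 681 ≥ 620; DTI 37.8% > 36%; LTV 78.5% ≤ 97%; employment 92 ≥ 18 mo; reserves 8.2 < 9 mo → does not qualify.

Option A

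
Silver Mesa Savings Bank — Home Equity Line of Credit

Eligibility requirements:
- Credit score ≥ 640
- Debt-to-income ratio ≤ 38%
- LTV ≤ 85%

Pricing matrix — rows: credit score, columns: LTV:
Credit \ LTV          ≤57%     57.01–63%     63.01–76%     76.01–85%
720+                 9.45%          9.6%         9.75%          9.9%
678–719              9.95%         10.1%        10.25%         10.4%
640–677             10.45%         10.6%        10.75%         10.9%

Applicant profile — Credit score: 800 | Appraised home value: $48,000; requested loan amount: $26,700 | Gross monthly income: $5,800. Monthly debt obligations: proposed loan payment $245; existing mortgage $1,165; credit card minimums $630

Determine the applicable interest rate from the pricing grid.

9.45%

Credit score 800 ≥ 640; Total monthly debts = (245 + 1,165 + 630) = 2,040. Debt-to-income = 2,040/5,800 = 35.2% — meets 38% limit
LTV: 26,700 ÷ 48,000 = 55.6%, within 85% cap
Row: 800 falls in 720+. Column: 55.6% falls in ≤57%. Rate = 9.45%.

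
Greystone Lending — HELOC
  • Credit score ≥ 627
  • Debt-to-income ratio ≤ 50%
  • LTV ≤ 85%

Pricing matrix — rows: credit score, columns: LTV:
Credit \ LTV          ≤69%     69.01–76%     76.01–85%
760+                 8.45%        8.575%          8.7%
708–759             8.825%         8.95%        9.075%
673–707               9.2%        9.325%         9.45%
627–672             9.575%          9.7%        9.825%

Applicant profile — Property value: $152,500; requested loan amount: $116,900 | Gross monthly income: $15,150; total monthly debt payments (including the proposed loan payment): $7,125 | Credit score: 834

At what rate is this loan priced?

8.7%

Credit score 834 ≥ 627; DTI: 7,125 ÷ 15,150 = 47%, within the 50% cap
Loan-to-value = 116,900/152,500 = 76.7% — pass (85% max)
Row: 834 falls in 760+. Column: 76.7% falls in 76.01–85%. Rate = 8.7%.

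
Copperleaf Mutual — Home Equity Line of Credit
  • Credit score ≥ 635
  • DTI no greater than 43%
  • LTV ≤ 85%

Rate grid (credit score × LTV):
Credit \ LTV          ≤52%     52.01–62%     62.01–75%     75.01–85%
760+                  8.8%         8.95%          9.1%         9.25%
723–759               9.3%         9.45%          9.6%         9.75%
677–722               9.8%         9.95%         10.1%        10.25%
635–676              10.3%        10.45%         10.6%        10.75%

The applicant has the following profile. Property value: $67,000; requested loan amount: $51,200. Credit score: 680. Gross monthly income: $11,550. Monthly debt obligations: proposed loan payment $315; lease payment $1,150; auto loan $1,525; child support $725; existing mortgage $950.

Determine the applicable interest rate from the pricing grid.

Credit score 680 ≥ 635; Total monthly debts = (315 + 1,150 + 1,525 + 725 + 950) = 4,665. DTI: 4,665 ÷ 11,550 = 40.4%, within the 43% cap
LTV: 51,200 ÷ 67,000 = 76.4%, within 85% cap
Credit 680 → row 677–722; LTV 76.4% → column 75.01–85%. Grid cell → 10.25%.

10.25%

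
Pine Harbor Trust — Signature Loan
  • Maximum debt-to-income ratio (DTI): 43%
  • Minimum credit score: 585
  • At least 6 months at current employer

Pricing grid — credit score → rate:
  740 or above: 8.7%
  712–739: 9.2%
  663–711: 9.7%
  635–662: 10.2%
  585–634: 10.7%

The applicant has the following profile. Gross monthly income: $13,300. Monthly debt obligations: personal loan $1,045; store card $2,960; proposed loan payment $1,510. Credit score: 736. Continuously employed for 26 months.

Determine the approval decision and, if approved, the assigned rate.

Approved at 9.2%

Credit score 736 ≥ 585 (meets minimum)
Total monthly debts = (1,045 + 2,960 + 1,510) = 5,515. DTI: 5,515 ÷ 13,300 = 41.5%, within the 43% cap
Employment 26 ≥ 6 months
All requirements met. Score 736 falls in the 712–739 tier → 9.2%.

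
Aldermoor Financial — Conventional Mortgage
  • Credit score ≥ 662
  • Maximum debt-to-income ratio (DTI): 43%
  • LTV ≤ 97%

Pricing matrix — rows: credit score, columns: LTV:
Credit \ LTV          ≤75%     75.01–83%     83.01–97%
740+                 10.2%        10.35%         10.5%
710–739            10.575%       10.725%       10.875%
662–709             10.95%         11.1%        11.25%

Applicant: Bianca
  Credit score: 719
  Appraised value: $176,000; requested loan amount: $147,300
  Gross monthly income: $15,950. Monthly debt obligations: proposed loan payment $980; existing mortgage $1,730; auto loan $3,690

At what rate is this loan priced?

Credit score 719 ≥ 662; Total monthly debts = (980 + 1,730 + 3,690) = 6,400. DTI = 6,400/15,950 = 40.1% ≤ 43%
LTV = 147,300/176,000 = 83.7% ≤ 97%
Score 719 is in the 710–739 band; LTV 83.7% is in the 83.01–97% band → 10.875%.

10.875%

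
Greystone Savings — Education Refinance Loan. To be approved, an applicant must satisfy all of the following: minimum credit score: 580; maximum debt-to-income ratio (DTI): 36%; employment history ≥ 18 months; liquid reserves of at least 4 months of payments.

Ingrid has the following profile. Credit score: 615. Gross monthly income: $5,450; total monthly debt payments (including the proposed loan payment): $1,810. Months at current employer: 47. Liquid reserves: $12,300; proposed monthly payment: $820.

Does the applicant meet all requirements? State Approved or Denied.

Credit score 615 ≥ 580 (meets)
DTI = 1,810/5,450 = 33.2% ≤ 36%
Employment 47 ≥ 18 months
Reserves: 12,300 ÷ 820 = 15.0 months (meets 4-month minimum)
All criteria satisfied.

Approved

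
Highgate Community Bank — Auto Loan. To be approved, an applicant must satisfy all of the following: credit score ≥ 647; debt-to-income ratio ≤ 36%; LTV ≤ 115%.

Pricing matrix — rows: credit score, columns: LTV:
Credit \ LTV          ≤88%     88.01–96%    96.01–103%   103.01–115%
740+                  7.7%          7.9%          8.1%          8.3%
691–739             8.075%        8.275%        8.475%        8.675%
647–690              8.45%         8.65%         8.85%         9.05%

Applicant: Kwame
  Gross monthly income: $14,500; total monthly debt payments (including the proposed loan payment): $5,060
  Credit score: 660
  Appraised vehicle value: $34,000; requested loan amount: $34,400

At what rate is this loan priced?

8.85%

Credit score 660 ≥ 647; DTI = 5,060/14,500 = 34.9% ≤ 36%
LTV: 34,400 ÷ 34,000 = 101.2%, within 115% cap
Credit 660 → row 647–690; LTV 101.2% → column 96.01–103%. Grid cell → 8.85%.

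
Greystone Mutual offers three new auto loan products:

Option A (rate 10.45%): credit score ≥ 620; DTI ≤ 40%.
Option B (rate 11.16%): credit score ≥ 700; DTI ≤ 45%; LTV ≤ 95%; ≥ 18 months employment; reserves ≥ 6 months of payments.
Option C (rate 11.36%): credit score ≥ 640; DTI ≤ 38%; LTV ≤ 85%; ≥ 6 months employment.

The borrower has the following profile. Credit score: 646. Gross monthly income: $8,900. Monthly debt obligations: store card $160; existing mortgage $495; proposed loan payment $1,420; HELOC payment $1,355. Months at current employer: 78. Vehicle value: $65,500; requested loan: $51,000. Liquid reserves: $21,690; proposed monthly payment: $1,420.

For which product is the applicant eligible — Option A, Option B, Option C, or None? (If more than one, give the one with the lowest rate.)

Total debts = (160 + 495 + 1,420 + 1,355) = 3,430; DTI = 3,430/8,900 = 38.5%.
LTV = 51,000/65,500 = 77.9%.
Reserves = 21,690/1,420 = 15.3 months.
Option A: score 646 ≥ 620; DTI 38.5% ≤ 40% → qualifies.
Option B: score 646 < 700; DTI 38.5% ≤ 45%; LTV 77.9% ≤ 95%; employment 78 ≥ 18 mo; reserves 15.3 ≥ 6 mo → does not qualify.
Option C: score 646 ≥ 640; DTI 38.5% > 38%; LTV 77.9% ≤ 85%; employment 78 ≥ 6 mo → does not qualify.

Option A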